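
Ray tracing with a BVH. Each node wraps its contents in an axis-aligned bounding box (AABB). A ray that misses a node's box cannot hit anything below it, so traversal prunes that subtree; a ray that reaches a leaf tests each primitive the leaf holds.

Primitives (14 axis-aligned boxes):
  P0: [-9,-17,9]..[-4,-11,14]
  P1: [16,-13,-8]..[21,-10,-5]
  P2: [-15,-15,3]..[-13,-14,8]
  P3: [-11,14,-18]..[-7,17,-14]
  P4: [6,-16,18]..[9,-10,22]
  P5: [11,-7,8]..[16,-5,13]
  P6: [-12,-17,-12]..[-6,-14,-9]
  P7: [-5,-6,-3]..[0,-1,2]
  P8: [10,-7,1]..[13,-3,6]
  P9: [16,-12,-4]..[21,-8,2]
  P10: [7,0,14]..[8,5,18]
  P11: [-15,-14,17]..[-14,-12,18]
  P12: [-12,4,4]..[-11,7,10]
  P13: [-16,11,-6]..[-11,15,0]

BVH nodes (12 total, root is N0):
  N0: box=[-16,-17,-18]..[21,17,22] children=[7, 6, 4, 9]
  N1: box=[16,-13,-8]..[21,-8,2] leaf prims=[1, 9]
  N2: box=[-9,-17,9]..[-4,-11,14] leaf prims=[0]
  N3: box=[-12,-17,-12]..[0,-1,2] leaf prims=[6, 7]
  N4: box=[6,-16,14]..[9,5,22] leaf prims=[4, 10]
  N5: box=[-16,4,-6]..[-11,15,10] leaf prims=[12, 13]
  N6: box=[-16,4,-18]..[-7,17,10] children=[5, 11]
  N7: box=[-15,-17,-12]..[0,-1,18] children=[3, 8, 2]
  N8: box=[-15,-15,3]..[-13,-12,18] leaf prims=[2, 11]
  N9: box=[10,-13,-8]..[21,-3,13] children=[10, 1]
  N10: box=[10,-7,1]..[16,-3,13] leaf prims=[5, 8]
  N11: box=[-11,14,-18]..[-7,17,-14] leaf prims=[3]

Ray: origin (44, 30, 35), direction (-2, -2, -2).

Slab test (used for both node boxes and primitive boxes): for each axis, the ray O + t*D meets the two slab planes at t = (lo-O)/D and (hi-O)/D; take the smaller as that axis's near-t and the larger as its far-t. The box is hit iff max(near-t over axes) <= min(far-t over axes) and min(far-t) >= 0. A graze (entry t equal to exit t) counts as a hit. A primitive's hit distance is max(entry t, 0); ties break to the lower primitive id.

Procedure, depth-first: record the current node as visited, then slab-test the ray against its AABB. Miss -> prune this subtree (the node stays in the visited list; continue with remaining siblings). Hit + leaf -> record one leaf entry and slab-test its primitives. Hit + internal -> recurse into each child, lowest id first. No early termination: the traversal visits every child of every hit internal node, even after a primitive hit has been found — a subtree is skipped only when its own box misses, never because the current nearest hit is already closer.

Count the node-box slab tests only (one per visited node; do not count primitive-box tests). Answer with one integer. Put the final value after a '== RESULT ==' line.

Walk:
N0 x:[23/2,30] y:[13/2,47/2] z:[13/2,53/2] -> hit [23/2,47/2], descend [4, 6, 7, 9]
  N4 x:[35/2,19] y:[25/2,23] z:[13/2,21/2] -> miss, prune
  N6 x:[51/2,30] y:[13/2,13] z:[25/2,53/2] -> miss, prune
  N7 x:[22,59/2] y:[31/2,47/2] z:[17/2,47/2] -> hit [22,47/2], descend [2, 3, 8]
    N2 x:[24,53/2] y:[41/2,47/2] z:[21/2,13] -> miss, prune
    N3 x:[22,28] y:[31/2,47/2] z:[33/2,47/2] -> hit [22,47/2] leaf, test {P6(miss), P7(miss)}
    N8 x:[57/2,59/2] y:[21,45/2] z:[17/2,16] -> miss, prune
  N9 x:[23/2,17] y:[33/2,43/2] z:[11,43/2] -> hit [33/2,17], descend [1, 10]
    N1 x:[23/2,14] y:[19,43/2] z:[33/2,43/2] -> miss, prune
    N10 x:[14,17] y:[33/2,37/2] z:[11,17] -> hit [33/2,17] leaf, test {P5(miss), P8@t=33/2}

order=[0, 4, 6, 7, 2, 3, 8, 9, 1, 10]  |boxes|=10  |leaves|=2  hit=P8

== RESULT ==
10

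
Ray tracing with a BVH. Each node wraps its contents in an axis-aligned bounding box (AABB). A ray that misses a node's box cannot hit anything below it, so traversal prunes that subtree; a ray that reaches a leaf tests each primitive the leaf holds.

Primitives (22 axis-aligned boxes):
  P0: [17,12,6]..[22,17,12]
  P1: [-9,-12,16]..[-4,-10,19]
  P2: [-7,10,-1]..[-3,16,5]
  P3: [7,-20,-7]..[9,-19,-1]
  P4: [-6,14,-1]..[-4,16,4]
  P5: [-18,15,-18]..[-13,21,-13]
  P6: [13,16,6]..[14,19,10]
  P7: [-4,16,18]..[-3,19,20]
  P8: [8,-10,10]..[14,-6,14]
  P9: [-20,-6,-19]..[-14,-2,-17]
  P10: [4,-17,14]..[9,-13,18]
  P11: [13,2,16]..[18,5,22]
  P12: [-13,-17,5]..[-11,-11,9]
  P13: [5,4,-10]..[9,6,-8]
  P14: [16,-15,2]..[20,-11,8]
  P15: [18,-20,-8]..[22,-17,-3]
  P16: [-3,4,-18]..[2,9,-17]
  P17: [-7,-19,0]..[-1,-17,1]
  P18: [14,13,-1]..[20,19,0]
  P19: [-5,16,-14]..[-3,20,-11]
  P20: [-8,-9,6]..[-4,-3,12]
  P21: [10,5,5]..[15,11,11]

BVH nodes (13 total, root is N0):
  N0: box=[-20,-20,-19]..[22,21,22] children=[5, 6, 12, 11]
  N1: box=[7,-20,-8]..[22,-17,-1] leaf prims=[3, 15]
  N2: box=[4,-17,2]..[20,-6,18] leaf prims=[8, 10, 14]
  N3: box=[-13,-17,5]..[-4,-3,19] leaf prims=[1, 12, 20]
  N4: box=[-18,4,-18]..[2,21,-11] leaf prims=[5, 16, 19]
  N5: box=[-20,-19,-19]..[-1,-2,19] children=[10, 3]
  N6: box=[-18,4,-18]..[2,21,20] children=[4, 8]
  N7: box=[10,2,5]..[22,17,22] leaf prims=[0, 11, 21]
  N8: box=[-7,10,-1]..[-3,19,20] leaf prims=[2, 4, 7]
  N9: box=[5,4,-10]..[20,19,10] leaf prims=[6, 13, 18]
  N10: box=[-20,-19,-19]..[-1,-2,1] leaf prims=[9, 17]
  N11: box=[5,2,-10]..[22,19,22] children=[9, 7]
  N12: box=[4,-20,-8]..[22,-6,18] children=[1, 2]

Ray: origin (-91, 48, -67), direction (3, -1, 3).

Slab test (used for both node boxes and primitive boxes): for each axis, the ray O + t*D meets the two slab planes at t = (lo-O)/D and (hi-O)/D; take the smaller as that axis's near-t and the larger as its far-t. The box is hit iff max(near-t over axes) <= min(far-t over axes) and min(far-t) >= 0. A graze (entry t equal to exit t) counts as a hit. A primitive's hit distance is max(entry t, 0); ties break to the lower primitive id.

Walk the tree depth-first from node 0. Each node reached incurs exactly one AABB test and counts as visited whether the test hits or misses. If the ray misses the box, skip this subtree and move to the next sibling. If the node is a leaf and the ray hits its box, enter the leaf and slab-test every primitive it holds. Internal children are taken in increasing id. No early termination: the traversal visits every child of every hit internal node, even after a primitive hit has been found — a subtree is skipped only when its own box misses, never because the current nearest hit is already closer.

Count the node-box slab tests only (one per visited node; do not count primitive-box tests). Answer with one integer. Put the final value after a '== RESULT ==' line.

Walk:
N0 x:[71/3,113/3] y:[27,68] z:[16,89/3] -> hit [27,89/3], descend [5, 6, 11, 12]
  N5 x:[71/3,30] y:[50,67] z:[16,86/3] -> miss, prune
  N6 x:[73/3,31] y:[27,44] z:[49/3,29] -> hit [27,29], descend [4, 8]
    N4 x:[73/3,31] y:[27,44] z:[49/3,56/3] -> miss, prune
    N8 x:[28,88/3] y:[29,38] z:[22,29] -> hit [29,29] leaf, test {P2(miss), P4(miss), P7@t=29}
  N11 x:[32,113/3] y:[29,46] z:[19,89/3] -> miss, prune
  N12 x:[95/3,113/3] y:[54,68] z:[59/3,85/3] -> miss, prune

order=[0, 5, 6, 4, 8, 11, 12]  |boxes|=7  |leaves|=1  hit=P7

== RESULT ==
7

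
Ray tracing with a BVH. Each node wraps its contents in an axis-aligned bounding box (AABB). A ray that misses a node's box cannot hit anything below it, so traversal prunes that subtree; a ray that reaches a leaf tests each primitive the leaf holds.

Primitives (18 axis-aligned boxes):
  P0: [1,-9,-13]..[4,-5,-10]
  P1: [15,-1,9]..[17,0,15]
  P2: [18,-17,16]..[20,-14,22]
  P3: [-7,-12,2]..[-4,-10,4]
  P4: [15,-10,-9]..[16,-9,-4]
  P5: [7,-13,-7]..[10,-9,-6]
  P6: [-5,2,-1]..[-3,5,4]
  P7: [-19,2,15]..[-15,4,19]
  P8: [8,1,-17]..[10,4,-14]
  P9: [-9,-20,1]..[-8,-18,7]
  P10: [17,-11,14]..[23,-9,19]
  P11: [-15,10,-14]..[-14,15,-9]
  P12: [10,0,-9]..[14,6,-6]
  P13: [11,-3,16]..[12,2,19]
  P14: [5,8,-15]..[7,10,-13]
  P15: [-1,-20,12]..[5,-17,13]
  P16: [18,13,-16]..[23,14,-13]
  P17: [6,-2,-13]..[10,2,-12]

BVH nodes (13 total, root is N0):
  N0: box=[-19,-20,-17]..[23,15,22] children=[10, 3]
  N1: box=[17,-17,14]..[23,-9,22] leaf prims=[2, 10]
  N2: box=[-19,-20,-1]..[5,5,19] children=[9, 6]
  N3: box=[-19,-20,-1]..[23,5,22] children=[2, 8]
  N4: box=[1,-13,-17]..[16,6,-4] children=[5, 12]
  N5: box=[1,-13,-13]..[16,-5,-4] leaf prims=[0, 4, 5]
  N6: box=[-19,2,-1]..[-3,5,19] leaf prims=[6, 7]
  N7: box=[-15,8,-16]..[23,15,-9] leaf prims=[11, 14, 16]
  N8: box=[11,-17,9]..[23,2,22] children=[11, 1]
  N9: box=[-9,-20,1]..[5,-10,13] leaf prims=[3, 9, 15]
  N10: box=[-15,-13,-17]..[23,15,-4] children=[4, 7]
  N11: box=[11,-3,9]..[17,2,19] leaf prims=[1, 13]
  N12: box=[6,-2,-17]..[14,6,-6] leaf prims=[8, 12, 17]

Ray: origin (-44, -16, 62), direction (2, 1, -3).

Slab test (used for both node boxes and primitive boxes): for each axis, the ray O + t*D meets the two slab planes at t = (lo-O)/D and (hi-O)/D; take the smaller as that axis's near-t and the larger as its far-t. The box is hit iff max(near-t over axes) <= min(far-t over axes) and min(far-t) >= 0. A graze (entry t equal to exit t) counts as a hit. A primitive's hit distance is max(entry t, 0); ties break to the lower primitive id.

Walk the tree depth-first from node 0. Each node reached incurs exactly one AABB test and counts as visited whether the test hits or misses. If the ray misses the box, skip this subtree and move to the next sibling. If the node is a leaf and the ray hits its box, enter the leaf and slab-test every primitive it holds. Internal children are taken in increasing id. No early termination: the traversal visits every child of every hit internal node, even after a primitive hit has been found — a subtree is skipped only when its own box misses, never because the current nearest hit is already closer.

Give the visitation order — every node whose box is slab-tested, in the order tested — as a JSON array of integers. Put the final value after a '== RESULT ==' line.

Traverse from the root:
N0 x:[25/2,67/2] y:[-4,31] z:[40/3,79/3] -> hit [40/3,79/3], descend [3, 10]
  N3 x:[25/2,67/2] y:[-4,21] z:[40/3,21] -> hit [40/3,21], descend [2, 8]
    N2 x:[25/2,49/2] y:[-4,21] z:[43/3,21] -> hit [43/3,21], descend [6, 9]
      N6 x:[25/2,41/2] y:[18,21] z:[43/3,21] -> hit [18,41/2] leaf, test {P6@t=39/2, P7(miss)}
      N9 x:[35/2,49/2] y:[-4,6] z:[49/3,61/3] -> miss, prune
    N8 x:[55/2,67/2] y:[-1,18] z:[40/3,53/3] -> miss, prune
  N10 x:[29/2,67/2] y:[3,31] z:[22,79/3] -> hit [22,79/3], descend [4, 7]
    N4 x:[45/2,30] y:[3,22] z:[22,79/3] -> miss, prune
    N7 x:[29/2,67/2] y:[24,31] z:[71/3,26] -> hit [24,26] leaf, test {P11(miss), P14@t=25, P16(miss)}

order=[0, 3, 2, 6, 9, 8, 10, 4, 7]  |boxes|=9  |leaves|=2  hit=P6

== RESULT ==
[0, 3, 2, 6, 9, 8, 10, 4, 7]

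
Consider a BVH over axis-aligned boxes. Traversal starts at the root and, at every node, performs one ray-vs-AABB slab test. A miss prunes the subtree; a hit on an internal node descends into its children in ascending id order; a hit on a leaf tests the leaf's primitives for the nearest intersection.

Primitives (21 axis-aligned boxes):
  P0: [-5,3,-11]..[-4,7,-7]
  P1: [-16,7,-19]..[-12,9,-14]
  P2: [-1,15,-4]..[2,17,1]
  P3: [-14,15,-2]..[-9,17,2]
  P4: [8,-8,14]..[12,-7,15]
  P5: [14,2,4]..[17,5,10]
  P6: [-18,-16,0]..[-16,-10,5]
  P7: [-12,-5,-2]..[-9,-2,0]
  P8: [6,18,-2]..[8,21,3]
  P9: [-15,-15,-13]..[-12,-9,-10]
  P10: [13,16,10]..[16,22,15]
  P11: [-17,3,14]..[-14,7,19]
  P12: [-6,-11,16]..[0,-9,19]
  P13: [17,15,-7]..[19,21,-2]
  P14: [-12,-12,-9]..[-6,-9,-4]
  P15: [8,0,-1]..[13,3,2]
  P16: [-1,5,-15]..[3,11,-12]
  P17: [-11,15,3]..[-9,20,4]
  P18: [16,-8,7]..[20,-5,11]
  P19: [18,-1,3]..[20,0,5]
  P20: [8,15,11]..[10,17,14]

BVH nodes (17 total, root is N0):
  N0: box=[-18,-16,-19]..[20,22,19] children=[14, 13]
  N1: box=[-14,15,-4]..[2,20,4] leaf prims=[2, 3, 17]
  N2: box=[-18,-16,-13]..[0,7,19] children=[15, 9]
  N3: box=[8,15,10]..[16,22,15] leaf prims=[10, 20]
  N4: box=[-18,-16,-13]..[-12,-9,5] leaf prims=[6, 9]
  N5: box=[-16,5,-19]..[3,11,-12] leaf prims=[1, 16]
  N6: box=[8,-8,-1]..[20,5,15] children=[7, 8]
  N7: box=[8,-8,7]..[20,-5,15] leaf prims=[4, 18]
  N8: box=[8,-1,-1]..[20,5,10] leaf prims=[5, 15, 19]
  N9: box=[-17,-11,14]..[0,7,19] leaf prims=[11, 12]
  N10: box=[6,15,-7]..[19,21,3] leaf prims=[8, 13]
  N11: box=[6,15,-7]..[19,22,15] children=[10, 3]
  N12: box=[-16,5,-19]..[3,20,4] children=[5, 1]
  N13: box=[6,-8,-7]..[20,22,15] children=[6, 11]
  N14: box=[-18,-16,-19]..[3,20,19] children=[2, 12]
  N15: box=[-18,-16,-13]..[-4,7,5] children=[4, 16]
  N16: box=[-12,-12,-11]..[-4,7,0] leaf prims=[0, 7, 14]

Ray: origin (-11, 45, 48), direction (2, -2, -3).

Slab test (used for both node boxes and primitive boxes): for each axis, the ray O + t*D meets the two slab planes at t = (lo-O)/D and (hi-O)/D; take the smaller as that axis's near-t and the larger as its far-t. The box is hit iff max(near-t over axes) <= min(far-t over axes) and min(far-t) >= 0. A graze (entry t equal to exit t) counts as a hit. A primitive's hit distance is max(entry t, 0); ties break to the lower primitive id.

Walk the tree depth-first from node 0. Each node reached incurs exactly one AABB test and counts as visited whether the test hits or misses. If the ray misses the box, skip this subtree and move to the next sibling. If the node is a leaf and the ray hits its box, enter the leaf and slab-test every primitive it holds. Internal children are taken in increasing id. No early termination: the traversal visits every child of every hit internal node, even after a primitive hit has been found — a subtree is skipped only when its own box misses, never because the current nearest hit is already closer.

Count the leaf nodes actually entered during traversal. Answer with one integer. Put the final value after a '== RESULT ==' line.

Trace the traversal:
N0 x:[-7/2,31/2] y:[23/2,61/2] z:[29/3,67/3] -> hit [23/2,31/2], descend [13, 14]
  N13 x:[17/2,31/2] y:[23/2,53/2] z:[11,55/3] -> hit [23/2,31/2], descend [6, 11]
    N6 x:[19/2,31/2] y:[20,53/2] z:[11,49/3] -> miss, prune
    N11 x:[17/2,15] y:[23/2,15] z:[11,55/3] -> hit [23/2,15], descend [3, 10]
      N3 x:[19/2,27/2] y:[23/2,15] z:[11,38/3] -> hit [23/2,38/3] leaf, test {P10@t=12, P20(miss)}
      N10 x:[17/2,15] y:[12,15] z:[15,55/3] -> hit [15,15] leaf, test {P8(miss), P13(miss)}
  N14 x:[-7/2,7] y:[25/2,61/2] z:[29/3,67/3] -> miss, prune

order=[0, 13, 6, 11, 3, 10, 14]  |boxes|=7  |leaves|=2  hit=P10

== RESULT ==
2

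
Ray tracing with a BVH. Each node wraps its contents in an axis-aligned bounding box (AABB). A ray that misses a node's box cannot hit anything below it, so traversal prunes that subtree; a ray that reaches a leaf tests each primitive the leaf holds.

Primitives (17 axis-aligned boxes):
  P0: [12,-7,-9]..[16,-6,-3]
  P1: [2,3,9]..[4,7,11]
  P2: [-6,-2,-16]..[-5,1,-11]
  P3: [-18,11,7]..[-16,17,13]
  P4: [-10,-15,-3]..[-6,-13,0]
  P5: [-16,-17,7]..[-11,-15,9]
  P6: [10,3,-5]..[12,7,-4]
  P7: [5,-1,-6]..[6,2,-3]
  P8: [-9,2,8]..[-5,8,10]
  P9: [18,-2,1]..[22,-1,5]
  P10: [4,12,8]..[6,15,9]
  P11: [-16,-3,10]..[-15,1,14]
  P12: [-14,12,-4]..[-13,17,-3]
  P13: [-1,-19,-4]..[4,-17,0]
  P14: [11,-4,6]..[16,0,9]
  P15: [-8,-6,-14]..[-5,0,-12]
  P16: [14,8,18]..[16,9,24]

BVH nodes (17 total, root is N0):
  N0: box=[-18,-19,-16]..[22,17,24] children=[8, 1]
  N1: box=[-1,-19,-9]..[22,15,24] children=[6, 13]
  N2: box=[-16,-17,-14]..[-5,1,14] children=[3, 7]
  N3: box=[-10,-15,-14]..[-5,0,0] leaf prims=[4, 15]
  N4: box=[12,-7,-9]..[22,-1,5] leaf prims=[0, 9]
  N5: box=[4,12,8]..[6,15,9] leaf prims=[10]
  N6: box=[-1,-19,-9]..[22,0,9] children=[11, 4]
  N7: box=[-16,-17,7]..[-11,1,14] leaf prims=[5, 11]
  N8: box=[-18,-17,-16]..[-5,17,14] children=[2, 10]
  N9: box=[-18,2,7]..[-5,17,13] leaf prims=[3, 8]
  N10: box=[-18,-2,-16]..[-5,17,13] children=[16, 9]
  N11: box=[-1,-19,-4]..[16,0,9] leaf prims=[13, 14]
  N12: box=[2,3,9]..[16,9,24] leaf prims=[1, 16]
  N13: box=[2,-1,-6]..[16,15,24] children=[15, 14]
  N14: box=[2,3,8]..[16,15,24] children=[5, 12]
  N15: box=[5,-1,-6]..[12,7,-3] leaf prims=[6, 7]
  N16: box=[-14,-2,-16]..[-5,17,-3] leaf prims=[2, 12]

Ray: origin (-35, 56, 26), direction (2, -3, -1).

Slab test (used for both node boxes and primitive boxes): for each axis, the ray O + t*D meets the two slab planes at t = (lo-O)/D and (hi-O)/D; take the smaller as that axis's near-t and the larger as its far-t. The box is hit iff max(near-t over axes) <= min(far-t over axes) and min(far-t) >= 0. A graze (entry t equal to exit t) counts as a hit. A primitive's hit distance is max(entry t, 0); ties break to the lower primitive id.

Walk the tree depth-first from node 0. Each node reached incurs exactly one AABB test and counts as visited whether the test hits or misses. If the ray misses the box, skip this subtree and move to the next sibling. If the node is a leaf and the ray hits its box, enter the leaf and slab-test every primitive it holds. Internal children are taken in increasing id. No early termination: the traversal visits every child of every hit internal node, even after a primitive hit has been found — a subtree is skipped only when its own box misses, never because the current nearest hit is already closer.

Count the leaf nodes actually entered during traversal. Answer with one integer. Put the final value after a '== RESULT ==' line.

Trace the traversal:
N0 x:[17/2,57/2] y:[13,25] z:[2,42] -> hit [13,25], descend [1, 8]
  N1 x:[17,57/2] y:[41/3,25] z:[2,35] -> hit [17,25], descend [6, 13]
    N6 x:[17,57/2] y:[56/3,25] z:[17,35] -> hit [56/3,25], descend [4, 11]
      N4 x:[47/2,57/2] y:[19,21] z:[21,35] -> miss, prune
      N11 x:[17,51/2] y:[56/3,25] z:[17,30] -> hit [56/3,25] leaf, test {P13(miss), P14(miss)}
    N13 x:[37/2,51/2] y:[41/3,19] z:[2,32] -> hit [37/2,19], descend [14, 15]
      N14 x:[37/2,51/2] y:[41/3,53/3] z:[2,18] -> miss, prune
      N15 x:[20,47/2] y:[49/3,19] z:[29,32] -> miss, prune
  N8 x:[17/2,15] y:[13,73/3] z:[12,42] -> hit [13,15], descend [2, 10]
    N2 x:[19/2,15] y:[55/3,73/3] z:[12,40] -> miss, prune
    N10 x:[17/2,15] y:[13,58/3] z:[13,42] -> hit [13,15], descend [9, 16]
      N9 x:[17/2,15] y:[13,18] z:[13,19] -> hit [13,15] leaf, test {P3(miss), P8(miss)}
      N16 x:[21/2,15] y:[13,58/3] z:[29,42] -> miss, prune

Visited [0, 1, 6, 4, 11, 13, 14, 15, 8, 2, 10, 9, 16]. Tests: 13 box, 2 leaf. Nearest: miss.

== RESULT ==
2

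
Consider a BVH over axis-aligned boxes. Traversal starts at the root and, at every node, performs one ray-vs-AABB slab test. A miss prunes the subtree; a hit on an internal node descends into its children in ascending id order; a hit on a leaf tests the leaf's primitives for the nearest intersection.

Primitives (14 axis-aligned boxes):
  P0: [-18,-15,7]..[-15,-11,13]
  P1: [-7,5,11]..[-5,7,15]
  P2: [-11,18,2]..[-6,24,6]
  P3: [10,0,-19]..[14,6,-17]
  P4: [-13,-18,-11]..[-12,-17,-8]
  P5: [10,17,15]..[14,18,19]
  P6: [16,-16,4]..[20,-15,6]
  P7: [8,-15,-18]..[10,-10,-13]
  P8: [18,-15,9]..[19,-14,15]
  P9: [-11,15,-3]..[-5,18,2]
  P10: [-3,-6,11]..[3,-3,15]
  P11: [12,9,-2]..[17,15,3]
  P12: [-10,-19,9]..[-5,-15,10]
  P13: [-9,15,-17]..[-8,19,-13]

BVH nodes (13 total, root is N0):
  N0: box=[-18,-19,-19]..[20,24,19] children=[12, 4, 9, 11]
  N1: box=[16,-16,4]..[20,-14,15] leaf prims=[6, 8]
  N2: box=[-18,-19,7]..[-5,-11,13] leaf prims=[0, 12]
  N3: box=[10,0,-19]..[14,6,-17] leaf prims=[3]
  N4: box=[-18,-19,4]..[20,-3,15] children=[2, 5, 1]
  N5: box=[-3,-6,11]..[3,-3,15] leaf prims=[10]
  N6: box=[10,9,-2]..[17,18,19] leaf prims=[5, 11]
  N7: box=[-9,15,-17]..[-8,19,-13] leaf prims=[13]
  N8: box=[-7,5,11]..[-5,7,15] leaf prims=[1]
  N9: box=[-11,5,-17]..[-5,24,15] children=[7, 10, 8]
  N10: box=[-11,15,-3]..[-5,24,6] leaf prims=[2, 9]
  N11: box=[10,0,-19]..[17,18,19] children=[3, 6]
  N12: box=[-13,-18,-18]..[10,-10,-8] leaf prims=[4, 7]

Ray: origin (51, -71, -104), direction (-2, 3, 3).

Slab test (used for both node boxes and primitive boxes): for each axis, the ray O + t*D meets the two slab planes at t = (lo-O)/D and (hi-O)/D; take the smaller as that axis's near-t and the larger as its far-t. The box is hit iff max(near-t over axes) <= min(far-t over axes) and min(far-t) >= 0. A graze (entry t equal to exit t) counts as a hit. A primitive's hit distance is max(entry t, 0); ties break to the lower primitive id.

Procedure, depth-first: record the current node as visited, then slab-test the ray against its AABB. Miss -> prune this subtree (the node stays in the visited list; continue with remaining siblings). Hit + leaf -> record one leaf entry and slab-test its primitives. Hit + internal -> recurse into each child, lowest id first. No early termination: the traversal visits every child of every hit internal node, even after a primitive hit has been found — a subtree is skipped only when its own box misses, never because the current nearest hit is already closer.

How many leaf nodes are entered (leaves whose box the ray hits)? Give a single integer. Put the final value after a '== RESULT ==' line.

Trace the traversal:
N0 x:[31/2,69/2] y:[52/3,95/3] z:[85/3,41] -> hit [85/3,95/3], descend [4, 9, 11, 12]
  N4 x:[31/2,69/2] y:[52/3,68/3] z:[36,119/3] -> miss, prune
  N9 x:[28,31] y:[76/3,95/3] z:[29,119/3] -> hit [29,31], descend [7, 8, 10]
    N7 x:[59/2,30] y:[86/3,30] z:[29,91/3] -> hit [59/2,30] leaf, test {P13@t=59/2}
    N8 x:[28,29] y:[76/3,26] z:[115/3,119/3] -> miss, prune
    N10 x:[28,31] y:[86/3,95/3] z:[101/3,110/3] -> miss, prune
  N11 x:[17,41/2] y:[71/3,89/3] z:[85/3,41] -> miss, prune
  N12 x:[41/2,32] y:[53/3,61/3] z:[86/3,32] -> miss, prune

Summary -> nodes [0, 4, 9, 7, 8, 10, 11, 12]; box-tests=8; leaf-entries=1; first=P13

== RESULT ==
1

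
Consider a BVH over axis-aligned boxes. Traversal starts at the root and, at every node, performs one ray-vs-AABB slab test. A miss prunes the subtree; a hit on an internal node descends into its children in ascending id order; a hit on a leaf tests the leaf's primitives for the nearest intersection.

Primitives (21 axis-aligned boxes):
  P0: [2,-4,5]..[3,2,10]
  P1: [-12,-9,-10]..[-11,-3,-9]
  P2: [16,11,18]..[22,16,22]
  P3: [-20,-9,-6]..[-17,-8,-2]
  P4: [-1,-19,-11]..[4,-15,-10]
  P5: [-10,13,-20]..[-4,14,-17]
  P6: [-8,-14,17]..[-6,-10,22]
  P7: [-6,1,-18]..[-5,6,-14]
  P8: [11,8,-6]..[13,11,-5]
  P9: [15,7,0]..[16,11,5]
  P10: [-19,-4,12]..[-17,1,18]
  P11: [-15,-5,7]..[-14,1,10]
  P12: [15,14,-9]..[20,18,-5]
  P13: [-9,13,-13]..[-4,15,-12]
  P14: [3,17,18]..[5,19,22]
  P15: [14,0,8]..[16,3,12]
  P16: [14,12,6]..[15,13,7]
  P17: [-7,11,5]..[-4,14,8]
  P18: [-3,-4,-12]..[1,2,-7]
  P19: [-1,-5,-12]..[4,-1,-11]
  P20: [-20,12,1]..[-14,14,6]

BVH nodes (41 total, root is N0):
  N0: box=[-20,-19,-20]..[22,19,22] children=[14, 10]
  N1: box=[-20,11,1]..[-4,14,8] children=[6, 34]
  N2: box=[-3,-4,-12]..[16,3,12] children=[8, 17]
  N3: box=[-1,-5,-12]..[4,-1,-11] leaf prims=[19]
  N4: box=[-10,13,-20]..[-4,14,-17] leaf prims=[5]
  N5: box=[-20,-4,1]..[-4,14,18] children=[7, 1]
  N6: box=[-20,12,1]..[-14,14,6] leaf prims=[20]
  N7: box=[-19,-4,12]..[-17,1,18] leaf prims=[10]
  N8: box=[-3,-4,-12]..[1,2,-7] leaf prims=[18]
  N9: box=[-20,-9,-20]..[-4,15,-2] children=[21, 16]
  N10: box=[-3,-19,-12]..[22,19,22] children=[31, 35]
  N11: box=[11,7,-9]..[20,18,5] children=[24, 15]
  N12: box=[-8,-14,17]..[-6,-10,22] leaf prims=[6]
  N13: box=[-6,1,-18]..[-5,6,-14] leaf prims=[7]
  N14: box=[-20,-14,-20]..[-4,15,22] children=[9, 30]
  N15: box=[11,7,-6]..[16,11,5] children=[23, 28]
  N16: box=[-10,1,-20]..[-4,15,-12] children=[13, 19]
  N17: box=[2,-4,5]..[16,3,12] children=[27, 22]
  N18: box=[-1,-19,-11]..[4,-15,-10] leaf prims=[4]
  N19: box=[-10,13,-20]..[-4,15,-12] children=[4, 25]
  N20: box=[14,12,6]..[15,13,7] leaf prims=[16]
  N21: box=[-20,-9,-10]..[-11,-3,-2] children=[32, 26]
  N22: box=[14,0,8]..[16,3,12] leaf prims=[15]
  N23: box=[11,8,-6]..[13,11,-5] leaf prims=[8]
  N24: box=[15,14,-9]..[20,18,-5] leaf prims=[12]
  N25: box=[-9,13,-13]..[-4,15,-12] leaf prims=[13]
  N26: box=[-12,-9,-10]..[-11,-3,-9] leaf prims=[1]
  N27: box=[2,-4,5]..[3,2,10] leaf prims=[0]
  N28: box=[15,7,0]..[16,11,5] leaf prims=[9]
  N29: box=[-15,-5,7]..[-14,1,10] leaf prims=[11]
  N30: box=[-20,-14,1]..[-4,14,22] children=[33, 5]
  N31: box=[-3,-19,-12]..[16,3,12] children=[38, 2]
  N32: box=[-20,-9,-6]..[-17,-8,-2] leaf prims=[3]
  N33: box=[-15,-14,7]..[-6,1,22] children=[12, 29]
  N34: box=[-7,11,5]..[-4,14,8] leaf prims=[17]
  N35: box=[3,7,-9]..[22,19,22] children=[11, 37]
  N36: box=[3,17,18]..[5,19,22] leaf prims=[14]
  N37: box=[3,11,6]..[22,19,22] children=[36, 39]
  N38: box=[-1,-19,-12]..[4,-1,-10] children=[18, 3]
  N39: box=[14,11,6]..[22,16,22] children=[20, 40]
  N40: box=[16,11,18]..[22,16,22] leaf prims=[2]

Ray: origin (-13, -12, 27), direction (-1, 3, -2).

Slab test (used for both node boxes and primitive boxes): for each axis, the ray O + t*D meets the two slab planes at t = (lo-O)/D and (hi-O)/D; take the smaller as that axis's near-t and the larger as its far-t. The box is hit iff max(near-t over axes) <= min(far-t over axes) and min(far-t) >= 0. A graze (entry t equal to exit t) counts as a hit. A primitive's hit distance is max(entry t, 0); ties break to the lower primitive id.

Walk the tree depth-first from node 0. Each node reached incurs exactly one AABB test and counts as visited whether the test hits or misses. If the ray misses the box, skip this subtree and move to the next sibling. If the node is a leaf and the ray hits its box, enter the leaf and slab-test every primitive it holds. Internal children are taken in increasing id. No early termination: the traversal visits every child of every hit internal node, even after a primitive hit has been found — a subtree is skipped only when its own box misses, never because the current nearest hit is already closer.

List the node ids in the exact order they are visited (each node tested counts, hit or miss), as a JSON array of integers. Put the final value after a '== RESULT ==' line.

Trace the traversal:
N0 x:[-35,7] y:[-7/3,31/3] z:[5/2,47/2] -> hit [5/2,7], descend [10, 14]
  N10 x:[-35,-10] y:[-7/3,31/3] z:[5/2,39/2] -> miss, prune
  N14 x:[-9,7] y:[-2/3,9] z:[5/2,47/2] -> hit [5/2,7], descend [9, 30]
    N9 x:[-9,7] y:[1,9] z:[29/2,47/2] -> miss, prune
    N30 x:[-9,7] y:[-2/3,26/3] z:[5/2,13] -> hit [5/2,7], descend [5, 33]
      N5 x:[-9,7] y:[8/3,26/3] z:[9/2,13] -> hit [9/2,7], descend [1, 7]
        N1 x:[-9,7] y:[23/3,26/3] z:[19/2,13] -> miss, prune
        N7 x:[4,6] y:[8/3,13/3] z:[9/2,15/2] -> miss, prune
      N33 x:[-7,2] y:[-2/3,13/3] z:[5/2,10] -> miss, prune

Summary -> nodes [0, 10, 14, 9, 30, 5, 1, 7, 33]; box-tests=9; leaf-entries=0; first=miss

== RESULT ==
[0, 10, 14, 9, 30, 5, 1, 7, 33]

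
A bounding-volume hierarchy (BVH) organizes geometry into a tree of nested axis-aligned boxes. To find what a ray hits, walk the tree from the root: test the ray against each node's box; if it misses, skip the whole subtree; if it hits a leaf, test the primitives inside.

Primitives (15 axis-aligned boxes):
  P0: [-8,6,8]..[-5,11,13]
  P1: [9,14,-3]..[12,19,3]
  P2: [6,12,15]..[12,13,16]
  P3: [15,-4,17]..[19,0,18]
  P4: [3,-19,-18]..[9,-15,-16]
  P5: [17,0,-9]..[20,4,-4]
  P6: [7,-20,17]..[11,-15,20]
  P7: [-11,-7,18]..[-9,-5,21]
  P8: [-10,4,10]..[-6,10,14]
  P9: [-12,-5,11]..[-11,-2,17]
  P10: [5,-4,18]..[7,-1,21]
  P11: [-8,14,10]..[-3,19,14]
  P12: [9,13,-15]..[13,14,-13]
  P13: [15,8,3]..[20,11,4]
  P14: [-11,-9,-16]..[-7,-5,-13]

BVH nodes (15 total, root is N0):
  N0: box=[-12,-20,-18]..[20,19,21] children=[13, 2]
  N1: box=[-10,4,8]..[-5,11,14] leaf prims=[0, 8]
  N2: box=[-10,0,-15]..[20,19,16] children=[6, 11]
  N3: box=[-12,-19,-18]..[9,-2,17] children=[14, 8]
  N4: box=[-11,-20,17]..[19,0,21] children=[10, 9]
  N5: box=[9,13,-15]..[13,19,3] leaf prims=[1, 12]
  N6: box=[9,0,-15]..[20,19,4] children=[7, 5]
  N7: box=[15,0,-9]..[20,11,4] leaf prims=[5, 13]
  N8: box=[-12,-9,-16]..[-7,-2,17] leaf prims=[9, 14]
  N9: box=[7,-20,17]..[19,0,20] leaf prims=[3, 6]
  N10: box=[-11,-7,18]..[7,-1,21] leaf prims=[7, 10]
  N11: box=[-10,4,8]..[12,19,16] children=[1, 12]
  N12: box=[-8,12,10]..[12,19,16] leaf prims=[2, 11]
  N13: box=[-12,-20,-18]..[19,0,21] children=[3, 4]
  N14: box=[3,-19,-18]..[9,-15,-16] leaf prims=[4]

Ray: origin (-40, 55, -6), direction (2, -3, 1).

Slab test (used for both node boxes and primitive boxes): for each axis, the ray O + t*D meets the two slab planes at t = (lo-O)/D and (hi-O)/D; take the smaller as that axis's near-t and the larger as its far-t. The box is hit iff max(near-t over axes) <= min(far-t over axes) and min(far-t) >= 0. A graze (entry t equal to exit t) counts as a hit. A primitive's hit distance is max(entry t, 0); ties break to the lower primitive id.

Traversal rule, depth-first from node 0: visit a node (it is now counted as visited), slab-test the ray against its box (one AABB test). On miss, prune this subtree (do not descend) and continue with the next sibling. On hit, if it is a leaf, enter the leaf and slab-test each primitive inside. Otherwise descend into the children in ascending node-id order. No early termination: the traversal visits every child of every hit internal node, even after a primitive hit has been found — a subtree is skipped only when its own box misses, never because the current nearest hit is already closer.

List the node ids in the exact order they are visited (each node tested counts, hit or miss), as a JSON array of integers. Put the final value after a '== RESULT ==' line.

Traverse from the root:
N0 x:[14,30] y:[12,25] z:[-12,27] -> hit [14,25], descend [2, 13]
  N2 x:[15,30] y:[12,55/3] z:[-9,22] -> hit [15,55/3], descend [6, 11]
    N6 x:[49/2,30] y:[12,55/3] z:[-9,10] -> miss, prune
    N11 x:[15,26] y:[12,17] z:[14,22] -> hit [15,17], descend [1, 12]
      N1 x:[15,35/2] y:[44/3,17] z:[14,20] -> hit [15,17] leaf, test {P0@t=16, P8@t=16}
      N12 x:[16,26] y:[12,43/3] z:[16,22] -> miss, prune
  N13 x:[14,59/2] y:[55/3,25] z:[-12,27] -> hit [55/3,25], descend [3, 4]
    N3 x:[14,49/2] y:[19,74/3] z:[-12,23] -> hit [19,23], descend [8, 14]
      N8 x:[14,33/2] y:[19,64/3] z:[-10,23] -> miss, prune
      N14 x:[43/2,49/2] y:[70/3,74/3] z:[-12,-10] -> miss, prune
    N4 x:[29/2,59/2] y:[55/3,25] z:[23,27] -> hit [23,25], descend [9, 10]
      N9 x:[47/2,59/2] y:[55/3,25] z:[23,26] -> hit [47/2,25] leaf, test {P3(miss), P6@t=47/2}
      N10 x:[29/2,47/2] y:[56/3,62/3] z:[24,27] -> miss, prune

13 AABB tests over nodes [0, 2, 6, 11, 1, 12, 13, 3, 8, 14, 4, 9, 10]; 2 leaves entered; closest P0.

== RESULT ==
[0, 2, 6, 11, 1, 12, 13, 3, 8, 14, 4, 9, 10]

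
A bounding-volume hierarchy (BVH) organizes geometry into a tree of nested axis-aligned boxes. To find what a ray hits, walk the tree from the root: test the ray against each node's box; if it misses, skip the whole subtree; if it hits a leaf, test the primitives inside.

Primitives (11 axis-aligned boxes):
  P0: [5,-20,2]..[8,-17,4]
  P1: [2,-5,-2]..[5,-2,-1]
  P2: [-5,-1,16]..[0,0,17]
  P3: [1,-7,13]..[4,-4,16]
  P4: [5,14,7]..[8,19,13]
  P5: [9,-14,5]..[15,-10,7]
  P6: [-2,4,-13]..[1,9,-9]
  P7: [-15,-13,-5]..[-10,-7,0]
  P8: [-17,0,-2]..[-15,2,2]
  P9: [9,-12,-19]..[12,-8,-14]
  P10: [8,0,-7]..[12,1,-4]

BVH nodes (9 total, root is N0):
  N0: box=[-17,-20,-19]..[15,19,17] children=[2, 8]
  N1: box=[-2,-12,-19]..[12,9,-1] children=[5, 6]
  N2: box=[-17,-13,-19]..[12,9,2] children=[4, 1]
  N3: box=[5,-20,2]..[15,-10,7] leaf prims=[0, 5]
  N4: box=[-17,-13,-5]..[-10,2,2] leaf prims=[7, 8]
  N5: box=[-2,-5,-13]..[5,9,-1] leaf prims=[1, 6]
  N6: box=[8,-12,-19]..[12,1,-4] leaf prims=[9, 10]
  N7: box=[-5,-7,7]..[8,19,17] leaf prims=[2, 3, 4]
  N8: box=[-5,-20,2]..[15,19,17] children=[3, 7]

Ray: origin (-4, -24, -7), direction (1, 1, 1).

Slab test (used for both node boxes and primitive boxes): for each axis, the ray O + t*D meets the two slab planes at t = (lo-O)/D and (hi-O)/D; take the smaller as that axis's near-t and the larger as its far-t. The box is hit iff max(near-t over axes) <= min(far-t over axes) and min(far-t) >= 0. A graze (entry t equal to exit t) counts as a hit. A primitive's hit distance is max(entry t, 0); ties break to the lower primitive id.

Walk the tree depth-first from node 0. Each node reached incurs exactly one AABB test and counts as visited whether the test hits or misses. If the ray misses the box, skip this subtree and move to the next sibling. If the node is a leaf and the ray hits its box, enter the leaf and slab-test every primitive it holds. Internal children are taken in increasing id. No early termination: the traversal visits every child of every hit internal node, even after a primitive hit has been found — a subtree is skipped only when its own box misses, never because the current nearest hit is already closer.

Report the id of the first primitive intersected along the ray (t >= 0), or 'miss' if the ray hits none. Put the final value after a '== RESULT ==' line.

Trace the traversal:
N0 x:[-13,19] y:[4,43] z:[-12,24] -> hit [4,19], descend [2, 8]
  N2 x:[-13,16] y:[11,33] z:[-12,9] -> miss, prune
  N8 x:[-1,19] y:[4,43] z:[9,24] -> hit [9,19], descend [3, 7]
    N3 x:[9,19] y:[4,14] z:[9,14] -> hit [9,14] leaf, test {P0(miss), P5@t=13}
    N7 x:[-1,12] y:[17,43] z:[14,24] -> miss, prune

5 AABB tests over nodes [0, 2, 8, 3, 7]; 1 leaf entered; closest P5.

== RESULT ==
5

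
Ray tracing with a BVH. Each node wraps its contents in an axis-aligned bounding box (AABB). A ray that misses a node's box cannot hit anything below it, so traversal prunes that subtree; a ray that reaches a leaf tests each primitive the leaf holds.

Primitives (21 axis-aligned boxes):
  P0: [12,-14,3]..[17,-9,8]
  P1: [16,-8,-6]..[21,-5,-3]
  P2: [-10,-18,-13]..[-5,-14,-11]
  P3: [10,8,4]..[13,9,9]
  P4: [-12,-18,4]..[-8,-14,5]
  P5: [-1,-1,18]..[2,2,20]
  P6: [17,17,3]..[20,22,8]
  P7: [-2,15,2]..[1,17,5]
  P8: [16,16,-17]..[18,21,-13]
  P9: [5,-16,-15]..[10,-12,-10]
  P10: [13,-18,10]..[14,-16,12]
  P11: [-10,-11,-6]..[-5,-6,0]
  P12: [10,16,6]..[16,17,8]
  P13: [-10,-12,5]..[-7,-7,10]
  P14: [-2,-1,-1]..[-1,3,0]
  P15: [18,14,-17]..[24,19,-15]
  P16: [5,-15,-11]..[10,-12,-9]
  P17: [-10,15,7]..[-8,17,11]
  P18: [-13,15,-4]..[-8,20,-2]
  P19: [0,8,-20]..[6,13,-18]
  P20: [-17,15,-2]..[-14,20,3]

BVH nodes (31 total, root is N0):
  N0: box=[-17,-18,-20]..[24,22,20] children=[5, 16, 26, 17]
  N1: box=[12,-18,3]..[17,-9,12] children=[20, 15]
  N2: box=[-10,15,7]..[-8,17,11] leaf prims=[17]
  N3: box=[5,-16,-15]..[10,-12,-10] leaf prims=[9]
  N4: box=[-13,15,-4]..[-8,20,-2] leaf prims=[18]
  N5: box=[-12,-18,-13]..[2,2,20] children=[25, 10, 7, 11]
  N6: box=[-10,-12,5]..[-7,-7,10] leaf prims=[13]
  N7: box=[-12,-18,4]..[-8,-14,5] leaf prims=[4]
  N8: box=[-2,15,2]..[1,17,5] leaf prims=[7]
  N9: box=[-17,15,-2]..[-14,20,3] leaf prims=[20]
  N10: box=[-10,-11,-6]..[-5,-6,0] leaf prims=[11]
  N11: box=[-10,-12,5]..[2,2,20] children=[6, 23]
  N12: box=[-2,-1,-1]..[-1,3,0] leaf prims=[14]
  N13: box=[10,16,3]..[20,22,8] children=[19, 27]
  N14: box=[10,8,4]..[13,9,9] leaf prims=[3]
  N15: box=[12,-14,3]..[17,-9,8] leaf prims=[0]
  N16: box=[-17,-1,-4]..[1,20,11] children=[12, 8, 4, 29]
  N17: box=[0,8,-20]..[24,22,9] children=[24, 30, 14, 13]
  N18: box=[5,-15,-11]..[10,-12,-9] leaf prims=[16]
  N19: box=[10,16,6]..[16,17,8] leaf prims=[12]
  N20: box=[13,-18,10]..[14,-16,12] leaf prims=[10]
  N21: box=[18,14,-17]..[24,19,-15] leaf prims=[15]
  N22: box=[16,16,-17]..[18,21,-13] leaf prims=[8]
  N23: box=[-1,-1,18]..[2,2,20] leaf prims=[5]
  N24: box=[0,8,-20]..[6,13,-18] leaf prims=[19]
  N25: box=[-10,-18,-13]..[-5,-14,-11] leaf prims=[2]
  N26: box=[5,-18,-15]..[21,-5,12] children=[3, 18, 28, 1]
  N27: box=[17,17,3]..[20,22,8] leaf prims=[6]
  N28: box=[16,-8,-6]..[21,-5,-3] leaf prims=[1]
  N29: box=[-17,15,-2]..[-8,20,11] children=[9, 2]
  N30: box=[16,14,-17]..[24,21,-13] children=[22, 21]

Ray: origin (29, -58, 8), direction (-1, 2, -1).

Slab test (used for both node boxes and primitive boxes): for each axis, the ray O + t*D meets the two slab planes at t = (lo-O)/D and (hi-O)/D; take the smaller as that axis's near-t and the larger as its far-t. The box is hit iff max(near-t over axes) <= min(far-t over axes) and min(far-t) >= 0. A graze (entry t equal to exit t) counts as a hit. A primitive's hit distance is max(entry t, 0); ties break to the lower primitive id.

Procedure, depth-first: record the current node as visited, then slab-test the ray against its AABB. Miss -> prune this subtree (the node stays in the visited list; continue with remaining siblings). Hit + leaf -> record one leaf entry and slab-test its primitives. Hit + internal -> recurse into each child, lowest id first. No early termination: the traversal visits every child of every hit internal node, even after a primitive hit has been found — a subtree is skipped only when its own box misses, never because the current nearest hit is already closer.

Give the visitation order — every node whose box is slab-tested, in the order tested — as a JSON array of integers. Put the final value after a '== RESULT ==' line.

Walk:
N0 x:[5,46] y:[20,40] z:[-12,28] -> hit [20,28], descend [5, 16, 17, 26]
  N5 x:[27,41] y:[20,30] z:[-12,21] -> miss, prune
  N16 x:[28,46] y:[57/2,39] z:[-3,12] -> miss, prune
  N17 x:[5,29] y:[33,40] z:[-1,28] -> miss, prune
  N26 x:[8,24] y:[20,53/2] z:[-4,23] -> hit [20,23], descend [1, 3, 18, 28]
    N1 x:[12,17] y:[20,49/2] z:[-4,5] -> miss, prune
    N3 x:[19,24] y:[21,23] z:[18,23] -> hit [21,23] leaf, test {P9@t=21}
    N18 x:[19,24] y:[43/2,23] z:[17,19] -> miss, prune
    N28 x:[8,13] y:[25,53/2] z:[11,14] -> miss, prune

order=[0, 5, 16, 17, 26, 1, 3, 18, 28]  |boxes|=9  |leaves|=1  hit=P9

== RESULT ==
[0, 5, 16, 17, 26, 1, 3, 18, 28]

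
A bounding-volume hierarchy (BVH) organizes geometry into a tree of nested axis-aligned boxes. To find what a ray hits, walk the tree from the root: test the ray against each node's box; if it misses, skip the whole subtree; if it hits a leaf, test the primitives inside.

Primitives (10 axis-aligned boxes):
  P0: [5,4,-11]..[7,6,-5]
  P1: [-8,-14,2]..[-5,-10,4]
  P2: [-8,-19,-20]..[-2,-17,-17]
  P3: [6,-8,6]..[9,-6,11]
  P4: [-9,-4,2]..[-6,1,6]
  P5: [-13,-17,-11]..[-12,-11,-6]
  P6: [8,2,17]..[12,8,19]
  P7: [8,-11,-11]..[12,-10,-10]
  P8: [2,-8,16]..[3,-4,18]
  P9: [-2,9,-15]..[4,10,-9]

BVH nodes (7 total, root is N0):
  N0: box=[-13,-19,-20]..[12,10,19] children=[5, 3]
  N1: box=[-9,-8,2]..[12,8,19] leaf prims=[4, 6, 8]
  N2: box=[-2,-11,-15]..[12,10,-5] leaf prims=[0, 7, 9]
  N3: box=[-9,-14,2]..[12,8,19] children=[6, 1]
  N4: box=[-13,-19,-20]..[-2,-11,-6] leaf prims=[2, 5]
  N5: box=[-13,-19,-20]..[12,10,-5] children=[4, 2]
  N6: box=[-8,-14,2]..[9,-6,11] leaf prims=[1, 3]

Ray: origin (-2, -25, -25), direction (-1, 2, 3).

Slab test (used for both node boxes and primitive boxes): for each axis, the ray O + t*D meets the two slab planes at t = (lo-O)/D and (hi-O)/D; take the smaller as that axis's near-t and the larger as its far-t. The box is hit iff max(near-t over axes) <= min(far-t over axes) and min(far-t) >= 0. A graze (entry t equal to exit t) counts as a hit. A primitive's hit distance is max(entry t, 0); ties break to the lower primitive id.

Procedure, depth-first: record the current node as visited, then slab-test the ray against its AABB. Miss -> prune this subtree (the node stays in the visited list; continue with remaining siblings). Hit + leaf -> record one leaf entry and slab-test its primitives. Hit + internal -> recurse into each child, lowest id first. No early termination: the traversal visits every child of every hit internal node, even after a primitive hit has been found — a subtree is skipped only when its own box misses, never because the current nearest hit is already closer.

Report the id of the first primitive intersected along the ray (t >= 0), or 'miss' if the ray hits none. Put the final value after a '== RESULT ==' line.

Trace the traversal:
N0 x:[-14,11] y:[3,35/2] z:[5/3,44/3] -> hit [3,11], descend [3, 5]
  N3 x:[-14,7] y:[11/2,33/2] z:[9,44/3] -> miss, prune
  N5 x:[-14,11] y:[3,35/2] z:[5/3,20/3] -> hit [3,20/3], descend [2, 4]
    N2 x:[-14,0] y:[7,35/2] z:[10/3,20/3] -> miss, prune
    N4 x:[0,11] y:[3,7] z:[5/3,19/3] -> hit [3,19/3] leaf, test {P2(miss), P5(miss)}

5 AABB tests over nodes [0, 3, 5, 2, 4]; 1 leaf entered; closest miss.

== RESULT ==
miss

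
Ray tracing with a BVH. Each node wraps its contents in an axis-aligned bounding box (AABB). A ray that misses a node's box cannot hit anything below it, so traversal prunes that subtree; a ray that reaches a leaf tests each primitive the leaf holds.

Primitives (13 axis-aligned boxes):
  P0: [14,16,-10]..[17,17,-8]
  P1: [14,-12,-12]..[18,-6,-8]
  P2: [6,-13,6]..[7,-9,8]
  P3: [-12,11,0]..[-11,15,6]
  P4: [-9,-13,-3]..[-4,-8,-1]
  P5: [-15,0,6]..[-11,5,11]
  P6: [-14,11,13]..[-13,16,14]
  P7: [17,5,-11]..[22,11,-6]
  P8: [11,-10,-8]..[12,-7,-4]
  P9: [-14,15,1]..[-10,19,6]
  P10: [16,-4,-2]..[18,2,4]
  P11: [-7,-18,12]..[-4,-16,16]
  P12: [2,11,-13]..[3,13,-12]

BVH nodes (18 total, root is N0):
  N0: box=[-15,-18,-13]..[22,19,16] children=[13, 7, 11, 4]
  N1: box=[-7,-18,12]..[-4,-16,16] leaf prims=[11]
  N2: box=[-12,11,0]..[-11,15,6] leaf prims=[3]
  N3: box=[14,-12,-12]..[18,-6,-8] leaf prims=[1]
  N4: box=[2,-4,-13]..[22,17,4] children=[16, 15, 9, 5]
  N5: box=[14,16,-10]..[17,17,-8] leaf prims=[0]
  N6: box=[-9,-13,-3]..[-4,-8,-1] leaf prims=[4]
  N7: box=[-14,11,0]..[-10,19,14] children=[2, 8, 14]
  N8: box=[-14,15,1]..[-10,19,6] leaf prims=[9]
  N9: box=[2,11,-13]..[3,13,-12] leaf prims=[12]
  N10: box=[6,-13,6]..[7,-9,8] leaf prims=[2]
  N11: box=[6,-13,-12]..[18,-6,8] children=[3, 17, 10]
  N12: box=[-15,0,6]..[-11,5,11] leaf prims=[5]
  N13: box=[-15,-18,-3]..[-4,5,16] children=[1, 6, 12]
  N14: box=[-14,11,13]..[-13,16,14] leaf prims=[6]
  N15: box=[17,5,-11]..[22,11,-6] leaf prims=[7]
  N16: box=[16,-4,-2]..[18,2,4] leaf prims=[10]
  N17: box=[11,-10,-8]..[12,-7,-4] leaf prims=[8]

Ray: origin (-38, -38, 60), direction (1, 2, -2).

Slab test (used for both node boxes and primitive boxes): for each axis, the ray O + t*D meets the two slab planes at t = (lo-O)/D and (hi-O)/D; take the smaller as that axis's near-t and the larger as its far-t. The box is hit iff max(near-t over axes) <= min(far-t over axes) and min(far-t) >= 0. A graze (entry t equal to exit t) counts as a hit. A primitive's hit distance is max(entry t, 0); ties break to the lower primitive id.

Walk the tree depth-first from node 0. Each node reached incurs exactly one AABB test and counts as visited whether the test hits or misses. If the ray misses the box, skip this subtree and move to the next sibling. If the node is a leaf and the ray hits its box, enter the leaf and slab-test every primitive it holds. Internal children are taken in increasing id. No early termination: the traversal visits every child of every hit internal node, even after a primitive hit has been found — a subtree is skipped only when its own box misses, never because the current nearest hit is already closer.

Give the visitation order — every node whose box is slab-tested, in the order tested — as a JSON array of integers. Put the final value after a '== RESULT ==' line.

Traverse from the root:
N0 x:[23,60] y:[10,57/2] z:[22,73/2] -> hit [23,57/2], descend [4, 7, 11, 13]
  N4 x:[40,60] y:[17,55/2] z:[28,73/2] -> miss, prune
  N7 x:[24,28] y:[49/2,57/2] z:[23,30] -> hit [49/2,28], descend [2, 8, 14]
    N2 x:[26,27] y:[49/2,53/2] z:[27,30] -> miss, prune
    N8 x:[24,28] y:[53/2,57/2] z:[27,59/2] -> hit [27,28] leaf, test {P9@t=27}
    N14 x:[24,25] y:[49/2,27] z:[23,47/2] -> miss, prune
  N11 x:[44,56] y:[25/2,16] z:[26,36] -> miss, prune
  N13 x:[23,34] y:[10,43/2] z:[22,63/2] -> miss, prune

order=[0, 4, 7, 2, 8, 14, 11, 13]  |boxes|=8  |leaves|=1  hit=P9

== RESULT ==
[0, 4, 7, 2, 8, 14, 11, 13]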